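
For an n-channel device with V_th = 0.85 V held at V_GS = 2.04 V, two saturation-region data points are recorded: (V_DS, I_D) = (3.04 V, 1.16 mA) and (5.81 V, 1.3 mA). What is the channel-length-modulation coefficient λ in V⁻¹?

With V_GS fixed, I_D ∝ (1 + λ V_DS) in saturation, so I_D2/I_D1 = (1 + λ V_DS2)/(1 + λ V_DS1).
1.3/1.16 = 1.121 = (1 + 5.81 λ)/(1 + 3.04 λ).
Solving: λ (I_D1 V_DS2 − I_D2 V_DS1) = I_D2 − I_D1, so λ = (1.3 − 1.16) / (1.16 × 5.81 − 1.3 × 3.04) = 0.14 / 2.79 = 0.0502 V⁻¹.

λ = 0.0502 V⁻¹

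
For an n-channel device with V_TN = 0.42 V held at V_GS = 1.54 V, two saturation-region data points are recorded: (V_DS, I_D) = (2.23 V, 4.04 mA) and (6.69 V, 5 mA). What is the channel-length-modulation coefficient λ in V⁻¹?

With V_GS fixed, I_D ∝ (1 + λ V_DS) in saturation, so I_D2/I_D1 = (1 + λ V_DS2)/(1 + λ V_DS1).
5/4.04 = 1.238 = (1 + 6.69 λ)/(1 + 2.23 λ).
Solving: λ (I_D1 V_DS2 − I_D2 V_DS1) = I_D2 − I_D1, so λ = (5 − 4.04) / (4.04 × 6.69 − 5 × 2.23) = 0.96 / 15.9 = 0.0605 V⁻¹.

λ = 0.0605 V⁻¹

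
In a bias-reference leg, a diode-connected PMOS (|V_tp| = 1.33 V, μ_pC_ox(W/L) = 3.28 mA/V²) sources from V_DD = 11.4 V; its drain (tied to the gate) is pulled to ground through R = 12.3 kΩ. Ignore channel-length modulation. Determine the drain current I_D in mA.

I_D = 0.763 mA

With gate tied to drain, V_SG = V_SD ≥ V_SG − |V_tp|, so the device is in saturation.
KCL at the drain: ½ k_p (V_SG − |V_tp|)² = (V_DD − V_SG)/R.
Let x = V_SG − 1.33. Then 20.2 x² + x − 10.07 = 0, giving x = 0.682 V (positive root), so V_SG = 2.01 V.
I_D = (V_DD − V_SG)/R = (11.4 − 2.01) / 12.3 = 0.763 mA.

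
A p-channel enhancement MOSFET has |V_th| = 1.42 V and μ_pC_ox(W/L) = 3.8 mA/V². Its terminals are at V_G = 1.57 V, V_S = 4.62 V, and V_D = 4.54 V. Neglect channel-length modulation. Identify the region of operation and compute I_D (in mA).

V_SG = V_S − V_G = 4.62 − 1.57 = 3.05 V; V_SD = V_S − V_D = 4.62 − 4.54 = 0.08 V.
V_ov = V_SG − |V_th| = 3.05 − 1.42 = 1.63 V.
Since V_SD = 0.08 V < V_ov = 1.63 V, the device is in the triode region.
I_D = k_p [V_ov · V_SD − ½ V_SD²] = 3.8 × [1.63 × 0.08 − 0.5 × 0.08²] = 0.483 mA.

Triode; I_D = 0.483 mA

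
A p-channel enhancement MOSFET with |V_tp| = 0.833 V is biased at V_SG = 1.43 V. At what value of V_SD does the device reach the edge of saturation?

The boundary between triode and saturation is V_SD = V_SG − |V_tp| = V_ov.
V_ov = 1.43 − 0.833 = 0.597 V.

V_SD,sat = 0.597 V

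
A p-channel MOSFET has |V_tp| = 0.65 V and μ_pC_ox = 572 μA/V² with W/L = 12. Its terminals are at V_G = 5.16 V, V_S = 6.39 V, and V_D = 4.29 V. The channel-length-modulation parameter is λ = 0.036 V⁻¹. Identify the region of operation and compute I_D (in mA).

Saturation; I_D = 1.24 mA

V_SG = V_S − V_G = 6.39 − 5.16 = 1.23 V; V_SD = V_S − V_D = 6.39 − 4.29 = 2.1 V.
k_p = μ_pC_ox · (W/L) = 6.864 mA/V².
V_ov = V_SG − |V_tp| = 1.23 − 0.65 = 0.58 V.
Since V_SD = 2.1 V ≥ V_ov = 0.58 V, the device is in saturation.
I_D = ½ k_p V_ov² (1 + λ V_SD) = 0.5 × 6.864 × 0.58² × (1 + 0.036 × 2.1) = 1.24 mA.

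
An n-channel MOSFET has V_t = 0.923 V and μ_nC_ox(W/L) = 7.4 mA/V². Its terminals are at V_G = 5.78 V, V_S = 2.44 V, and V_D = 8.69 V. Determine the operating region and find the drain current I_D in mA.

V_GS = V_G − V_S = 5.78 − 2.44 = 3.34 V; V_DS = V_D − V_S = 8.69 − 2.44 = 6.25 V.
V_ov = V_GS − V_t = 3.34 − 0.923 = 2.42 V.
Since V_DS = 6.25 V ≥ V_ov = 2.42 V, the device is in saturation.
I_D = ½ k_n V_ov² = 0.5 × 7.4 × 2.42² = 21.6 mA.

Saturation; I_D = 21.6 mA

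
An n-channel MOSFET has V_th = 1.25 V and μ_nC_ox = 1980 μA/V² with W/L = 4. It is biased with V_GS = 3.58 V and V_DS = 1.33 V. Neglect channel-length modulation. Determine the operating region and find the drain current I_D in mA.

k_n = μ_nC_ox · (W/L) = 7.92 mA/V².
V_ov = V_GS − V_th = 3.58 − 1.25 = 2.33 V.
Since V_DS = 1.33 V < V_ov = 2.33 V, the device is in the triode region.
I_D = k_n [V_ov · V_DS − ½ V_DS²] = 7.92 × [2.33 × 1.33 − 0.5 × 1.33²] = 17.5 mA.

Triode; I_D = 17.5 mA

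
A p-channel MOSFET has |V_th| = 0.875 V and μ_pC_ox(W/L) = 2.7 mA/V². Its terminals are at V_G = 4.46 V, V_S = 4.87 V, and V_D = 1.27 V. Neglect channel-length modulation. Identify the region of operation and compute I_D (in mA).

V_SG = V_S − V_G = 4.87 − 4.46 = 0.41 V; V_SD = V_S − V_D = 4.87 − 1.27 = 3.6 V.
V_SG = 0.41 V < |V_th| = 0.875 V, so the transistor is in cutoff.

Cutoff; I_D = 0 mA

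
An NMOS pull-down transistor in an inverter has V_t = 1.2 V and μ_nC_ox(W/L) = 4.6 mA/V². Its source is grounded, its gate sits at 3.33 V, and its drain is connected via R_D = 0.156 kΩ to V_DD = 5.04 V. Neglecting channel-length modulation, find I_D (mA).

I_D = 10.4 mA

V_GS = V_G = 3.33 V, so V_ov = 3.33 − 1.2 = 2.13 V.
Assume saturation: I_D = ½ k_n V_ov² = 0.5 × 4.6 × 2.13² = 10.4 mA, giving V_DS = V_DD − I_D R_D = 5.04 − 10.4 × 0.156 = 3.41 V.
V_DS = 3.41 V ≥ V_ov = 2.13 V, confirming saturation.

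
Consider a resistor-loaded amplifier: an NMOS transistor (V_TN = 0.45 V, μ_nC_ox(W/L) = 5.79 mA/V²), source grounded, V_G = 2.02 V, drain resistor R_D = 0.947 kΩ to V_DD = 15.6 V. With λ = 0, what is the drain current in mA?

V_GS = V_G = 2.02 V, so V_ov = 2.02 − 0.45 = 1.57 V.
Assume saturation: I_D = ½ k_n V_ov² = 0.5 × 5.79 × 1.57² = 7.14 mA, giving V_DS = V_DD − I_D R_D = 15.6 − 7.14 × 0.947 = 8.84 V.
V_DS = 8.84 V ≥ V_ov = 1.57 V, confirming saturation.

I_D = 7.14 mA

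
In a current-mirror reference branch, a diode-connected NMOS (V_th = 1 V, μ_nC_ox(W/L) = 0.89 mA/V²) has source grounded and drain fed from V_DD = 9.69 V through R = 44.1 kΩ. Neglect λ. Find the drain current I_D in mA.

With gate tied to drain, V_GS = V_DS ≥ V_GS − V_th, so the device is in saturation.
KCL at the drain: ½ k_n (V_GS − V_th)² = (V_DD − V_GS)/R.
Let x = V_GS − 1. Then 19.6 x² + x − 8.69 = 0, giving x = 0.64 V (positive root), so V_GS = 1.64 V.
I_D = (V_DD − V_GS)/R = (9.69 − 1.64) / 44.1 = 0.183 mA.

I_D = 0.183 mA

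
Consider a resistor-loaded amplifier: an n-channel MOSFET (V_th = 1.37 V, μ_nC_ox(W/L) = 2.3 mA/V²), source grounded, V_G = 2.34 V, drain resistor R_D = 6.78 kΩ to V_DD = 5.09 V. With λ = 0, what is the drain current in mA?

I_D = 0.693 mA

V_GS = V_G = 2.34 V, so V_ov = 2.34 − 1.37 = 0.97 V.
Assume saturation: I_D = ½ k_n V_ov² = 0.5 × 2.3 × 0.97² = 1.08 mA, giving V_DS = V_DD − I_D R_D = 5.09 − 1.08 × 6.78 = -2.25 V.
But -2.25 V < V_ov = 0.97 V, so the device is actually in triode.
In triode I_D = k_n[V_ov V_DS − ½ V_DS²] and I_D = (V_DD − V_DS)/R_D. Equating: 7.8 V_DS² − 16.13 V_DS + 5.09 = 0, giving V_DS = 0.389 V (the root below V_ov).
I_D = (5.09 − 0.389) / 6.78 = 0.693 mA.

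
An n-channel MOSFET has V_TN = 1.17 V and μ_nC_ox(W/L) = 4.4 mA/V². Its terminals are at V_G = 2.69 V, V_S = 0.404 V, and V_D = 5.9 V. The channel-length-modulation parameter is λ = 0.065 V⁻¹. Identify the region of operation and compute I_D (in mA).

V_GS = V_G − V_S = 2.69 − 0.404 = 2.29 V; V_DS = V_D − V_S = 5.9 − 0.404 = 5.5 V.
V_ov = V_GS − V_TN = 2.29 − 1.17 = 1.12 V.
Since V_DS = 5.5 V ≥ V_ov = 1.12 V, the device is in saturation.
I_D = ½ k_n V_ov² (1 + λ V_DS) = 0.5 × 4.4 × 1.12² × (1 + 0.065 × 5.5) = 3.72 mA.

Saturation; I_D = 3.72 mA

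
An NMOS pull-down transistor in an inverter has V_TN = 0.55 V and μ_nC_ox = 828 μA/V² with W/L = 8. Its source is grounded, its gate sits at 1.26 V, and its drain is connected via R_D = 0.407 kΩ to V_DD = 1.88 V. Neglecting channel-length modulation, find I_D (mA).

I_D = 1.67 mA

V_GS = V_G = 1.26 V, so V_ov = 1.26 − 0.55 = 0.71 V.
k_n = μ_nC_ox · (W/L) = 6.624 mA/V².
Assume saturation: I_D = ½ k_n V_ov² = 0.5 × 6.624 × 0.71² = 1.67 mA, giving V_DS = V_DD − I_D R_D = 1.88 − 1.67 × 0.407 = 1.2 V.
V_DS = 1.2 V ≥ V_ov = 0.71 V, confirming saturation.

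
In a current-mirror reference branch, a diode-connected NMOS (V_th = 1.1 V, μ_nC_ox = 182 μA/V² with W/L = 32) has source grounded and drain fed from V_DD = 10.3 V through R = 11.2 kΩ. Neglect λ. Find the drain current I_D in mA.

I_D = 0.775 mA

With gate tied to drain, V_GS = V_DS ≥ V_GS − V_th, so the device is in saturation.
k_n = μ_nC_ox · (W/L) = 5.824 mA/V².
KCL at the drain: ½ k_n (V_GS − V_th)² = (V_DD − V_GS)/R.
Let x = V_GS − 1.1. Then 32.6 x² + x − 9.2 = 0, giving x = 0.516 V (positive root), so V_GS = 1.62 V.
I_D = (V_DD − V_GS)/R = (10.3 − 1.62) / 11.2 = 0.775 mA.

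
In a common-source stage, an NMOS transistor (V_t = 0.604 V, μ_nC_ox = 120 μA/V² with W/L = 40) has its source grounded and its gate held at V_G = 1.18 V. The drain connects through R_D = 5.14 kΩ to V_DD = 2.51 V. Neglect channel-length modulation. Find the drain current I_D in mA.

I_D = 0.450 mA

V_GS = V_G = 1.18 V, so V_ov = 1.18 − 0.604 = 0.576 V.
k_n = μ_nC_ox · (W/L) = 4.8 mA/V².
Assume saturation: I_D = ½ k_n V_ov² = 0.5 × 4.8 × 0.576² = 0.796 mA, giving V_DS = V_DD − I_D R_D = 2.51 − 0.796 × 5.14 = -1.58 V.
But -1.58 V < V_ov = 0.576 V, so the device is actually in triode.
In triode I_D = k_n[V_ov V_DS − ½ V_DS²] and I_D = (V_DD − V_DS)/R_D. Equating: 12.3 V_DS² − 15.21 V_DS + 2.51 = 0, giving V_DS = 0.196 V (the root below V_ov).
I_D = (2.51 − 0.196) / 5.14 = 0.45 mA.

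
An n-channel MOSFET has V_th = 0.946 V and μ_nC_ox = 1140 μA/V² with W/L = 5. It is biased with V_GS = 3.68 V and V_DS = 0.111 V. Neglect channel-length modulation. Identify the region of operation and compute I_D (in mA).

k_n = μ_nC_ox · (W/L) = 5.7 mA/V².
V_ov = V_GS − V_th = 3.68 − 0.946 = 2.73 V.
Since V_DS = 0.111 V < V_ov = 2.73 V, the device is in the triode region.
I_D = k_n [V_ov · V_DS − ½ V_DS²] = 5.7 × [2.73 × 0.111 − 0.5 × 0.111²] = 1.69 mA.

Triode; I_D = 1.69 mA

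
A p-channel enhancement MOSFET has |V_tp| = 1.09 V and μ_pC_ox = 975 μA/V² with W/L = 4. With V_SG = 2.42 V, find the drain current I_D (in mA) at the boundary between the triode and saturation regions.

I_D = 3.45 mA

At the boundary V_SD = V_ov = V_SG − |V_tp| = 2.42 − 1.09 = 1.33 V.
k_p = μ_pC_ox · (W/L) = 3.9 mA/V².
I_D = ½ k_p V_ov² = 0.5 × 3.9 × 1.33² = 3.45 mA.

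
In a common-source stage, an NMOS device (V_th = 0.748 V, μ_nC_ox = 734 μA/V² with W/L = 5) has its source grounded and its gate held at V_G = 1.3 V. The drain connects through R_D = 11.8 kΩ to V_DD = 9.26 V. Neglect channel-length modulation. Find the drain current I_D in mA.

I_D = 0.559 mA

V_GS = V_G = 1.3 V, so V_ov = 1.3 − 0.748 = 0.552 V.
k_n = μ_nC_ox · (W/L) = 3.67 mA/V².
Assume saturation: I_D = ½ k_n V_ov² = 0.5 × 3.67 × 0.552² = 0.559 mA, giving V_DS = V_DD − I_D R_D = 9.26 − 0.559 × 11.8 = 2.66 V.
V_DS = 2.66 V ≥ V_ov = 0.552 V, confirming saturation.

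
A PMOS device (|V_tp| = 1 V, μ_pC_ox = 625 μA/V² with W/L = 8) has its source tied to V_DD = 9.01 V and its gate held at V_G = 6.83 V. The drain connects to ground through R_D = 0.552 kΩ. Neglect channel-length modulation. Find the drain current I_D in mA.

V_SG = V_DD − V_G = 9.01 − 6.83 = 2.18 V, so V_ov = 2.18 − 1 = 1.18 V.
k_p = μ_pC_ox · (W/L) = 5 mA/V².
Assume saturation: I_D = ½ k_p V_ov² = 0.5 × 5 × 1.18² = 3.48 mA, giving V_SD = V_DD − I_D R_D = 9.01 − 3.48 × 0.552 = 7.09 V.
V_SD = 7.09 V ≥ V_ov = 1.18 V, confirming saturation.

I_D = 3.48 mA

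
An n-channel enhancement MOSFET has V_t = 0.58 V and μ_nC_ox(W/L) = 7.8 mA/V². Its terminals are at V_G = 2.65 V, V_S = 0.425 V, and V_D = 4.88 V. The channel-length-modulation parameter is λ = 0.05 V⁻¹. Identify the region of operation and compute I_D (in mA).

V_GS = V_G − V_S = 2.65 − 0.425 = 2.23 V; V_DS = V_D − V_S = 4.88 − 0.425 = 4.46 V.
V_ov = V_GS − V_t = 2.23 − 0.58 = 1.65 V.
Since V_DS = 4.46 V ≥ V_ov = 1.65 V, the device is in saturation.
I_D = ½ k_n V_ov² (1 + λ V_DS) = 0.5 × 7.8 × 1.65² × (1 + 0.05 × 4.46) = 12.9 mA.

Saturation; I_D = 12.9 mA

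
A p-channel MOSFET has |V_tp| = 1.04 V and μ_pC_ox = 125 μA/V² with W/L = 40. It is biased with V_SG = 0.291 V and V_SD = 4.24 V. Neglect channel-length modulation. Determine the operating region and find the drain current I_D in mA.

V_SG = 0.291 V < |V_tp| = 1.04 V, so the transistor is in cutoff.

Cutoff; I_D = 0 mA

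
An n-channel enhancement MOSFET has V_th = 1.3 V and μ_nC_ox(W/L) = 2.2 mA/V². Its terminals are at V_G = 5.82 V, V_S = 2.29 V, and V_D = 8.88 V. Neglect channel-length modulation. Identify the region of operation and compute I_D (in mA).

Saturation; I_D = 5.47 mA

V_GS = V_G − V_S = 5.82 − 2.29 = 3.53 V; V_DS = V_D − V_S = 8.88 − 2.29 = 6.59 V.
V_ov = V_GS − V_th = 3.53 − 1.3 = 2.23 V.
Since V_DS = 6.59 V ≥ V_ov = 2.23 V, the device is in saturation.
I_D = ½ k_n V_ov² = 0.5 × 2.2 × 2.23² = 5.47 mA.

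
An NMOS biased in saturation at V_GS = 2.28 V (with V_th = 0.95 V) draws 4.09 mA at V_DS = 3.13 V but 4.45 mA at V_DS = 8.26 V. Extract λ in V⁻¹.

λ = 0.0181 V⁻¹

With V_GS fixed, I_D ∝ (1 + λ V_DS) in saturation, so I_D2/I_D1 = (1 + λ V_DS2)/(1 + λ V_DS1).
4.45/4.09 = 1.088 = (1 + 8.26 λ)/(1 + 3.13 λ).
Solving: λ (I_D1 V_DS2 − I_D2 V_DS1) = I_D2 − I_D1, so λ = (4.45 − 4.09) / (4.09 × 8.26 − 4.45 × 3.13) = 0.36 / 19.9 = 0.0181 V⁻¹.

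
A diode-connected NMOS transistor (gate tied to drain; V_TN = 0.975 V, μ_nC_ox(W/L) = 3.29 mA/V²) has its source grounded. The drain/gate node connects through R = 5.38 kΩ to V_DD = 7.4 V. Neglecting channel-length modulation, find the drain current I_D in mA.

I_D = 1.05 mA

With gate tied to drain, V_GS = V_DS ≥ V_GS − V_TN, so the device is in saturation.
KCL at the drain: ½ k_n (V_GS − V_TN)² = (V_DD − V_GS)/R.
Let x = V_GS − 0.975. Then 8.85 x² + x − 6.425 = 0, giving x = 0.797 V (positive root), so V_GS = 1.77 V.
I_D = (V_DD − V_GS)/R = (7.4 − 1.77) / 5.38 = 1.05 mA.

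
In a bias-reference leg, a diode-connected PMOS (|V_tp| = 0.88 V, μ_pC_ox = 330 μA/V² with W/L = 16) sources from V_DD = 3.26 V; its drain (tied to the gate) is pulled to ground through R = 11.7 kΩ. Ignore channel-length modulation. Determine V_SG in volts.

With gate tied to drain, V_SG = V_SD ≥ V_SG − |V_tp|, so the device is in saturation.
k_p = μ_pC_ox · (W/L) = 5.28 mA/V².
KCL at the drain: ½ k_p (V_SG − |V_tp|)² = (V_DD − V_SG)/R.
Let x = V_SG − 0.88. Then 30.9 x² + x − 2.38 = 0, giving x = 0.262 V (positive root), so V_SG = 1.14 V.
I_D = (V_DD − V_SG)/R = (3.26 − 1.14) / 11.7 = 0.181 mA.

V_SG = 1.14 V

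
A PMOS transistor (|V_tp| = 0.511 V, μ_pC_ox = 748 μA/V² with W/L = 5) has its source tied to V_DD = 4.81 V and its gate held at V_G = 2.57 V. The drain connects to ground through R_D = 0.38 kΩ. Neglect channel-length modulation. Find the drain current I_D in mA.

I_D = 5.59 mA

V_SG = V_DD − V_G = 4.81 − 2.57 = 2.24 V, so V_ov = 2.24 − 0.511 = 1.73 V.
k_p = μ_pC_ox · (W/L) = 3.74 mA/V².
Assume saturation: I_D = ½ k_p V_ov² = 0.5 × 3.74 × 1.73² = 5.59 mA, giving V_SD = V_DD − I_D R_D = 4.81 − 5.59 × 0.38 = 2.69 V.
V_SD = 2.69 V ≥ V_ov = 1.73 V, confirming saturation.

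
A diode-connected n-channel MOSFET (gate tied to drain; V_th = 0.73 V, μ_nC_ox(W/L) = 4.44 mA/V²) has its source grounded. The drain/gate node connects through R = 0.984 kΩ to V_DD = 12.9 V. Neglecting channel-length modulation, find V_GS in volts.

V_GS = 2.87 V

With gate tied to drain, V_GS = V_DS ≥ V_GS − V_th, so the device is in saturation.
KCL at the drain: ½ k_n (V_GS − V_th)² = (V_DD − V_GS)/R.
Let x = V_GS − 0.73. Then 2.18 x² + x − 12.17 = 0, giving x = 2.14 V (positive root), so V_GS = 2.87 V.
I_D = (V_DD − V_GS)/R = (12.9 − 2.87) / 0.984 = 10.2 mA.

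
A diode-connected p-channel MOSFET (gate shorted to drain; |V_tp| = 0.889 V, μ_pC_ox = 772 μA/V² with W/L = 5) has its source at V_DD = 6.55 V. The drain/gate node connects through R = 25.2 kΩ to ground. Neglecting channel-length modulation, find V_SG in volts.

V_SG = 1.22 V

With gate tied to drain, V_SG = V_SD ≥ V_SG − |V_tp|, so the device is in saturation.
k_p = μ_pC_ox · (W/L) = 3.86 mA/V².
KCL at the drain: ½ k_p (V_SG − |V_tp|)² = (V_DD − V_SG)/R.
Let x = V_SG − 0.889. Then 48.6 x² + x − 5.661 = 0, giving x = 0.331 V (positive root), so V_SG = 1.22 V.
I_D = (V_DD − V_SG)/R = (6.55 − 1.22) / 25.2 = 0.212 mA.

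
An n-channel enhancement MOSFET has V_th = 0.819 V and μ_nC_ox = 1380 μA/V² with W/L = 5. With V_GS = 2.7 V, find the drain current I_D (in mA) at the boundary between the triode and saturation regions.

At the boundary V_DS = V_ov = V_GS − V_th = 2.7 − 0.819 = 1.88 V.
k_n = μ_nC_ox · (W/L) = 6.9 mA/V².
I_D = ½ k_n V_ov² = 0.5 × 6.9 × 1.88² = 12.2 mA.

I_D = 12.2 mA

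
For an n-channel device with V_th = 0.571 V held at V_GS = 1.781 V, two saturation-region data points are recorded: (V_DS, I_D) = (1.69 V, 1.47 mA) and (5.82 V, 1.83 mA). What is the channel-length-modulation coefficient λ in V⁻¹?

λ = 0.0659 V⁻¹

With V_GS fixed, I_D ∝ (1 + λ V_DS) in saturation, so I_D2/I_D1 = (1 + λ V_DS2)/(1 + λ V_DS1).
1.83/1.47 = 1.245 = (1 + 5.82 λ)/(1 + 1.69 λ).
Solving: λ (I_D1 V_DS2 − I_D2 V_DS1) = I_D2 − I_D1, so λ = (1.83 − 1.47) / (1.47 × 5.82 − 1.83 × 1.69) = 0.36 / 5.46 = 0.0659 V⁻¹.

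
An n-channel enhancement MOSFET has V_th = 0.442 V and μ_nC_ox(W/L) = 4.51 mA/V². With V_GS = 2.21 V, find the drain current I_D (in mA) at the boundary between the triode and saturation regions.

At the boundary V_DS = V_ov = V_GS − V_th = 2.21 − 0.442 = 1.77 V.
I_D = ½ k_n V_ov² = 0.5 × 4.51 × 1.77² = 7.05 mA.

I_D = 7.05 mA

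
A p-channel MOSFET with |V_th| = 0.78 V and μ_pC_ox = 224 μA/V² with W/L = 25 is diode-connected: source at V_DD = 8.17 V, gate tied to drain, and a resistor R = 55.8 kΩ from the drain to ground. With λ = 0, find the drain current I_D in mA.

I_D = 0.129 mA

With gate tied to drain, V_SG = V_SD ≥ V_SG − |V_th|, so the device is in saturation.
k_p = μ_pC_ox · (W/L) = 5.6 mA/V².
KCL at the drain: ½ k_p (V_SG − |V_th|)² = (V_DD − V_SG)/R.
Let x = V_SG − 0.78. Then 156 x² + x − 7.39 = 0, giving x = 0.214 V (positive root), so V_SG = 0.994 V.
I_D = (V_DD − V_SG)/R = (8.17 − 0.994) / 55.8 = 0.129 mA.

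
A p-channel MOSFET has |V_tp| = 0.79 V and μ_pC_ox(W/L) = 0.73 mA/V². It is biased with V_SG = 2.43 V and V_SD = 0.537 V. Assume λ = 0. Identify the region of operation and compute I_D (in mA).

V_ov = V_SG − |V_tp| = 2.43 − 0.79 = 1.64 V.
Since V_SD = 0.537 V < V_ov = 1.64 V, the device is in the triode region.
I_D = k_p [V_ov · V_SD − ½ V_SD²] = 0.73 × [1.64 × 0.537 − 0.5 × 0.537²] = 0.538 mA.

Triode; I_D = 0.538 mA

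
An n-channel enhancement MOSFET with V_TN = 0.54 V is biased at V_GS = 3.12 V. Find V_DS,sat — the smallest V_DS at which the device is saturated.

The boundary between triode and saturation is V_DS = V_GS − V_TN = V_ov.
V_ov = 3.12 − 0.54 = 2.58 V.

V_DS,sat = 2.58 V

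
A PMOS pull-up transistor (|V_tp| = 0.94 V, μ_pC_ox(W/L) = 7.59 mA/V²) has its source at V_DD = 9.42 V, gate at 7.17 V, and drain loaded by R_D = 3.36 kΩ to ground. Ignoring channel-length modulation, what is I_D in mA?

V_SG = V_DD − V_G = 9.42 − 7.17 = 2.25 V, so V_ov = 2.25 − 0.94 = 1.31 V.
Assume saturation: I_D = ½ k_p V_ov² = 0.5 × 7.59 × 1.31² = 6.51 mA, giving V_SD = V_DD − I_D R_D = 9.42 − 6.51 × 3.36 = -12.5 V.
But -12.5 V < V_ov = 1.31 V, so the device is actually in triode.
In triode I_D = k_p[V_ov V_SD − ½ V_SD²] and I_D = (V_DD − V_SD)/R_D. Equating: 12.8 V_SD² − 34.41 V_SD + 9.42 = 0, giving V_SD = 0.309 V (the root below V_ov).
I_D = (9.42 − 0.309) / 3.36 = 2.71 mA.

I_D = 2.71 mA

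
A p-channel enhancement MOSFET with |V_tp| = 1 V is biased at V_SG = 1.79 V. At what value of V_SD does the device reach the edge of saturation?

V_SD,sat = 0.790 V

The boundary between triode and saturation is V_SD = V_SG − |V_tp| = V_ov.
V_ov = 1.79 − 1 = 0.79 V.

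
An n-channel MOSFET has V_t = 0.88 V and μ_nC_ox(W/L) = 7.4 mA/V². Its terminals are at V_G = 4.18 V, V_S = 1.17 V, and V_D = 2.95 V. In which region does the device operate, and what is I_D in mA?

Triode; I_D = 16.3 mA

V_GS = V_G − V_S = 4.18 − 1.17 = 3.01 V; V_DS = V_D − V_S = 2.95 − 1.17 = 1.78 V.
V_ov = V_GS − V_t = 3.01 − 0.88 = 2.13 V.
Since V_DS = 1.78 V < V_ov = 2.13 V, the device is in the triode region.
I_D = k_n [V_ov · V_DS − ½ V_DS²] = 7.4 × [2.13 × 1.78 − 0.5 × 1.78²] = 16.3 mA.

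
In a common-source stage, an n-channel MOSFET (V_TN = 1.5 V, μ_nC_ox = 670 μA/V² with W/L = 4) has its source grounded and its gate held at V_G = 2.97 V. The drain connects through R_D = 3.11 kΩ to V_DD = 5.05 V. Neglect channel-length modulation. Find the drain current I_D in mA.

V_GS = V_G = 2.97 V, so V_ov = 2.97 − 1.5 = 1.47 V.
k_n = μ_nC_ox · (W/L) = 2.68 mA/V².
Assume saturation: I_D = ½ k_n V_ov² = 0.5 × 2.68 × 1.47² = 2.9 mA, giving V_DS = V_DD − I_D R_D = 5.05 − 2.9 × 3.11 = -3.96 V.
But -3.96 V < V_ov = 1.47 V, so the device is actually in triode.
In triode I_D = k_n[V_ov V_DS − ½ V_DS²] and I_D = (V_DD − V_DS)/R_D. Equating: 4.17 V_DS² − 13.25 V_DS + 5.05 = 0, giving V_DS = 0.443 V (the root below V_ov).
I_D = (5.05 − 0.443) / 3.11 = 1.48 mA.

I_D = 1.48 mA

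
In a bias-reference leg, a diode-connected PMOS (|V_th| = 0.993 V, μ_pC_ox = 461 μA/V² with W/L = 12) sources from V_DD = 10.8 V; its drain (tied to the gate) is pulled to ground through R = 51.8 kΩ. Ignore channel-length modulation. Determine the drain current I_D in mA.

With gate tied to drain, V_SG = V_SD ≥ V_SG − |V_th|, so the device is in saturation.
k_p = μ_pC_ox · (W/L) = 5.532 mA/V².
KCL at the drain: ½ k_p (V_SG − |V_th|)² = (V_DD − V_SG)/R.
Let x = V_SG − 0.993. Then 143 x² + x − 9.807 = 0, giving x = 0.258 V (positive root), so V_SG = 1.25 V.
I_D = (V_DD − V_SG)/R = (10.8 − 1.25) / 51.8 = 0.184 mA.

I_D = 0.184 mA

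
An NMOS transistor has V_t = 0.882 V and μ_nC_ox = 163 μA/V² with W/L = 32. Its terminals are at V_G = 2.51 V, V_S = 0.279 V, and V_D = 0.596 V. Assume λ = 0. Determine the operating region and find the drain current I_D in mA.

Triode; I_D = 1.97 mA

V_GS = V_G − V_S = 2.51 − 0.279 = 2.23 V; V_DS = V_D − V_S = 0.596 − 0.279 = 0.317 V.
k_n = μ_nC_ox · (W/L) = 5.216 mA/V².
V_ov = V_GS − V_t = 2.23 − 0.882 = 1.35 V.
Since V_DS = 0.317 V < V_ov = 1.35 V, the device is in the triode region.
I_D = k_n [V_ov · V_DS − ½ V_DS²] = 5.216 × [1.35 × 0.317 − 0.5 × 0.317²] = 1.97 mA.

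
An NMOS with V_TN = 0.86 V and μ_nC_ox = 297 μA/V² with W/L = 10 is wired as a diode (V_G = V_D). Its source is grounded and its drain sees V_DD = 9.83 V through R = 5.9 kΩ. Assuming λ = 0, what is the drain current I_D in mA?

With gate tied to drain, V_GS = V_DS ≥ V_GS − V_TN, so the device is in saturation.
k_n = μ_nC_ox · (W/L) = 2.97 mA/V².
KCL at the drain: ½ k_n (V_GS − V_TN)² = (V_DD − V_GS)/R.
Let x = V_GS − 0.86. Then 8.76 x² + x − 8.97 = 0, giving x = 0.956 V (positive root), so V_GS = 1.82 V.
I_D = (V_DD − V_GS)/R = (9.83 − 1.82) / 5.9 = 1.36 mA.

I_D = 1.36 mA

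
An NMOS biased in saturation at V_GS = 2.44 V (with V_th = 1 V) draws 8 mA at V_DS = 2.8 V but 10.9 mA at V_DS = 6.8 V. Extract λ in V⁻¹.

With V_GS fixed, I_D ∝ (1 + λ V_DS) in saturation, so I_D2/I_D1 = (1 + λ V_DS2)/(1 + λ V_DS1).
10.9/8 = 1.363 = (1 + 6.8 λ)/(1 + 2.8 λ).
Solving: λ (I_D1 V_DS2 − I_D2 V_DS1) = I_D2 − I_D1, so λ = (10.9 − 8) / (8 × 6.8 − 10.9 × 2.8) = 2.9 / 23.9 = 0.121 V⁻¹.

λ = 0.121 V⁻¹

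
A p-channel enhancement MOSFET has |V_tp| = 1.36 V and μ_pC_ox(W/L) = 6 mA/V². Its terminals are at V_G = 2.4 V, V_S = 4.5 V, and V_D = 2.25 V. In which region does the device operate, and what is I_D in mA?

V_SG = V_S − V_G = 4.5 − 2.4 = 2.1 V; V_SD = V_S − V_D = 4.5 − 2.25 = 2.25 V.
V_ov = V_SG − |V_tp| = 2.1 − 1.36 = 0.74 V.
Since V_SD = 2.25 V ≥ V_ov = 0.74 V, the device is in saturation.
I_D = ½ k_p V_ov² = 0.5 × 6 × 0.74² = 1.64 mA.

Saturation; I_D = 1.64 mA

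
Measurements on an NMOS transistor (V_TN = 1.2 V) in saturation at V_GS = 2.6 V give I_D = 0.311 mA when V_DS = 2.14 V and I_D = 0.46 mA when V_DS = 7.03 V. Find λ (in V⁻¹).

With V_GS fixed, I_D ∝ (1 + λ V_DS) in saturation, so I_D2/I_D1 = (1 + λ V_DS2)/(1 + λ V_DS1).
0.46/0.311 = 1.479 = (1 + 7.03 λ)/(1 + 2.14 λ).
Solving: λ (I_D1 V_DS2 − I_D2 V_DS1) = I_D2 − I_D1, so λ = (0.46 − 0.311) / (0.311 × 7.03 − 0.46 × 2.14) = 0.149 / 1.2 = 0.124 V⁻¹.

λ = 0.124 V⁻¹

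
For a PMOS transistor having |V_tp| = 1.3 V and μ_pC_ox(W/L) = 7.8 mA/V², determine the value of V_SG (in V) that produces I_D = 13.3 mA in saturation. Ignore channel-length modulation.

In saturation I_D = ½ k_p (V_SG − |V_tp|)², so V_SG − |V_tp| = √(2 I_D / k_p) = √(2 × 13.3 / 7.8) = 1.85 V.
V_SG = 1.3 + 1.85 = 3.15 V.

V_SG = 3.15 V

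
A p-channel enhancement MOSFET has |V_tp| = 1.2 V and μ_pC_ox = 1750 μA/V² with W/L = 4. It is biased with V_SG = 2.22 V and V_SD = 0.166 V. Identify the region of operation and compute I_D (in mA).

k_p = μ_pC_ox · (W/L) = 7 mA/V².
V_ov = V_SG − |V_tp| = 2.22 − 1.2 = 1.02 V.
Since V_SD = 0.166 V < V_ov = 1.02 V, the device is in the triode region.
I_D = k_p [V_ov · V_SD − ½ V_SD²] = 7 × [1.02 × 0.166 − 0.5 × 0.166²] = 1.09 mA.

Triode; I_D = 1.09 mA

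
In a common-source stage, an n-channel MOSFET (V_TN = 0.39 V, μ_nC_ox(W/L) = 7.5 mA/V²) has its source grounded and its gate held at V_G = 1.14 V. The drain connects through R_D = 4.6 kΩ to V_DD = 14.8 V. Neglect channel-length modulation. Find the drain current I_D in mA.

I_D = 2.11 mA

V_GS = V_G = 1.14 V, so V_ov = 1.14 − 0.39 = 0.75 V.
Assume saturation: I_D = ½ k_n V_ov² = 0.5 × 7.5 × 0.75² = 2.11 mA, giving V_DS = V_DD − I_D R_D = 14.8 − 2.11 × 4.6 = 5.1 V.
V_DS = 5.1 V ≥ V_ov = 0.75 V, confirming saturation.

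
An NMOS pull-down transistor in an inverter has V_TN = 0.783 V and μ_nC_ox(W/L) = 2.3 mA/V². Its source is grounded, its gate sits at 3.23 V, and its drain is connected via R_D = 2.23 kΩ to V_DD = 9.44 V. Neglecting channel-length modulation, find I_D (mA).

V_GS = V_G = 3.23 V, so V_ov = 3.23 − 0.783 = 2.45 V.
Assume saturation: I_D = ½ k_n V_ov² = 0.5 × 2.3 × 2.45² = 6.89 mA, giving V_DS = V_DD − I_D R_D = 9.44 − 6.89 × 2.23 = -5.92 V.
But -5.92 V < V_ov = 2.45 V, so the device is actually in triode.
In triode I_D = k_n[V_ov V_DS − ½ V_DS²] and I_D = (V_DD − V_DS)/R_D. Equating: 2.56 V_DS² − 13.55 V_DS + 9.44 = 0, giving V_DS = 0.826 V (the root below V_ov).
I_D = (9.44 − 0.826) / 2.23 = 3.86 mA.

I_D = 3.86 mA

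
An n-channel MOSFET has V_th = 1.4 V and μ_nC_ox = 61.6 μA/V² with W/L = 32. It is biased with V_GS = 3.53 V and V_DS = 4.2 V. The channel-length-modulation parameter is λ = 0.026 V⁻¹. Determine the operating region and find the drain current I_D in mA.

Saturation; I_D = 4.96 mA

k_n = μ_nC_ox · (W/L) = 1.971 mA/V².
V_ov = V_GS − V_th = 3.53 − 1.4 = 2.13 V.
Since V_DS = 4.2 V ≥ V_ov = 2.13 V, the device is in saturation.
I_D = ½ k_n V_ov² (1 + λ V_DS) = 0.5 × 1.971 × 2.13² × (1 + 0.026 × 4.2) = 4.96 mA.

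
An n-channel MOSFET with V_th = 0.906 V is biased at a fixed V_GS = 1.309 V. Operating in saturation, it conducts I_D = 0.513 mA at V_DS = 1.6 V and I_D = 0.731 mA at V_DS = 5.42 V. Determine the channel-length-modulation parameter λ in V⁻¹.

With V_GS fixed, I_D ∝ (1 + λ V_DS) in saturation, so I_D2/I_D1 = (1 + λ V_DS2)/(1 + λ V_DS1).
0.731/0.513 = 1.425 = (1 + 5.42 λ)/(1 + 1.6 λ).
Solving: λ (I_D1 V_DS2 − I_D2 V_DS1) = I_D2 − I_D1, so λ = (0.731 − 0.513) / (0.513 × 5.42 − 0.731 × 1.6) = 0.218 / 1.61 = 0.135 V⁻¹.

λ = 0.135 V⁻¹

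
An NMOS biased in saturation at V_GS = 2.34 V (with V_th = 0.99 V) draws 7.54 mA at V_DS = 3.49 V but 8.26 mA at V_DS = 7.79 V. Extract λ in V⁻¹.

With V_GS fixed, I_D ∝ (1 + λ V_DS) in saturation, so I_D2/I_D1 = (1 + λ V_DS2)/(1 + λ V_DS1).
8.26/7.54 = 1.095 = (1 + 7.79 λ)/(1 + 3.49 λ).
Solving: λ (I_D1 V_DS2 − I_D2 V_DS1) = I_D2 − I_D1, so λ = (8.26 − 7.54) / (7.54 × 7.79 − 8.26 × 3.49) = 0.72 / 29.9 = 0.0241 V⁻¹.

λ = 0.0241 V⁻¹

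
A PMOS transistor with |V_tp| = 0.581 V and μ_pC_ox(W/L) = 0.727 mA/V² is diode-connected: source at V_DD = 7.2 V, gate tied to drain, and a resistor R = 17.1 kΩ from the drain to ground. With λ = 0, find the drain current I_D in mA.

I_D = 0.331 mA

With gate tied to drain, V_SG = V_SD ≥ V_SG − |V_tp|, so the device is in saturation.
KCL at the drain: ½ k_p (V_SG − |V_tp|)² = (V_DD − V_SG)/R.
Let x = V_SG − 0.581. Then 6.22 x² + x − 6.619 = 0, giving x = 0.955 V (positive root), so V_SG = 1.54 V.
I_D = (V_DD − V_SG)/R = (7.2 − 1.54) / 17.1 = 0.331 mA.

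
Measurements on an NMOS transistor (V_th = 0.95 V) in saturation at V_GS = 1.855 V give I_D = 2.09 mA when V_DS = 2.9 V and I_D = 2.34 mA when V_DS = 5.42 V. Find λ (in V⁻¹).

λ = 0.0550 V⁻¹

With V_GS fixed, I_D ∝ (1 + λ V_DS) in saturation, so I_D2/I_D1 = (1 + λ V_DS2)/(1 + λ V_DS1).
2.34/2.09 = 1.12 = (1 + 5.42 λ)/(1 + 2.9 λ).
Solving: λ (I_D1 V_DS2 − I_D2 V_DS1) = I_D2 − I_D1, so λ = (2.34 − 2.09) / (2.09 × 5.42 − 2.34 × 2.9) = 0.25 / 4.54 = 0.055 V⁻¹.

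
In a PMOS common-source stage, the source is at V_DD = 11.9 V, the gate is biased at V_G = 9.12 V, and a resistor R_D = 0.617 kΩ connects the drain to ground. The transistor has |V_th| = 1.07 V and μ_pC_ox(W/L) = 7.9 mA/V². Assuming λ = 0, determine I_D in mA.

V_SG = V_DD − V_G = 11.9 − 9.12 = 2.78 V, so V_ov = 2.78 − 1.07 = 1.71 V.
Assume saturation: I_D = ½ k_p V_ov² = 0.5 × 7.9 × 1.71² = 11.6 mA, giving V_SD = V_DD − I_D R_D = 11.9 − 11.6 × 0.617 = 4.77 V.
V_SD = 4.77 V ≥ V_ov = 1.71 V, confirming saturation.

I_D = 11.6 mA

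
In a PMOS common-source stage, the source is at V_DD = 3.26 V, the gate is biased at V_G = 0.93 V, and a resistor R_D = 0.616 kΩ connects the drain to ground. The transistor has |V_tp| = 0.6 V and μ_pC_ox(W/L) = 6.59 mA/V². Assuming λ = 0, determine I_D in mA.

V_SG = V_DD − V_G = 3.26 − 0.93 = 2.33 V, so V_ov = 2.33 − 0.6 = 1.73 V.
Assume saturation: I_D = ½ k_p V_ov² = 0.5 × 6.59 × 1.73² = 9.86 mA, giving V_SD = V_DD − I_D R_D = 3.26 − 9.86 × 0.616 = -2.81 V.
But -2.81 V < V_ov = 1.73 V, so the device is actually in triode.
In triode I_D = k_p[V_ov V_SD − ½ V_SD²] and I_D = (V_DD − V_SD)/R_D. Equating: 2.03 V_SD² − 8.023 V_SD + 3.26 = 0, giving V_SD = 0.46 V (the root below V_ov).
I_D = (3.26 − 0.46) / 0.616 = 4.55 mA.

I_D = 4.55 mA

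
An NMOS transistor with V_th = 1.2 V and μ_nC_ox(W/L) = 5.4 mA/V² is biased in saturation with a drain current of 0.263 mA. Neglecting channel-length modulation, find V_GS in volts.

V_GS = 1.51 V

In saturation I_D = ½ k_n (V_GS − V_th)², so V_GS − V_th = √(2 I_D / k_n) = √(2 × 0.263 / 5.4) = 0.312 V.
V_GS = 1.2 + 0.312 = 1.51 V.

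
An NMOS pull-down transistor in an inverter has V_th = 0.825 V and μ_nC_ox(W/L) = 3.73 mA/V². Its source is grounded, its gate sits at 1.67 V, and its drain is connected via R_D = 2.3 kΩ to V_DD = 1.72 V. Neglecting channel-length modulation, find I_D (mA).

V_GS = V_G = 1.67 V, so V_ov = 1.67 − 0.825 = 0.845 V.
Assume saturation: I_D = ½ k_n V_ov² = 0.5 × 3.73 × 0.845² = 1.33 mA, giving V_DS = V_DD − I_D R_D = 1.72 − 1.33 × 2.3 = -1.34 V.
But -1.34 V < V_ov = 0.845 V, so the device is actually in triode.
In triode I_D = k_n[V_ov V_DS − ½ V_DS²] and I_D = (V_DD − V_DS)/R_D. Equating: 4.29 V_DS² − 8.249 V_DS + 1.72 = 0, giving V_DS = 0.238 V (the root below V_ov).
I_D = (1.72 − 0.238) / 2.3 = 0.644 mA.

I_D = 0.644 mA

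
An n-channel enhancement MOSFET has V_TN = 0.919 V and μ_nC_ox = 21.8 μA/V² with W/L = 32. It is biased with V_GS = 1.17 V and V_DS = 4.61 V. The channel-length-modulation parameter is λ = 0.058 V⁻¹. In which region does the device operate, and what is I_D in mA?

k_n = μ_nC_ox · (W/L) = 0.6976 mA/V².
V_ov = V_GS − V_TN = 1.17 − 0.919 = 0.251 V.
Since V_DS = 4.61 V ≥ V_ov = 0.251 V, the device is in saturation.
I_D = ½ k_n V_ov² (1 + λ V_DS) = 0.5 × 0.6976 × 0.251² × (1 + 0.058 × 4.61) = 0.0279 mA.

Saturation; I_D = 0.0279 mA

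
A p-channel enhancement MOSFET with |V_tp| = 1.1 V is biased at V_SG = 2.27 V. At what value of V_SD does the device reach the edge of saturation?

V_SD,sat = 1.17 V

The boundary between triode and saturation is V_SD = V_SG − |V_tp| = V_ov.
V_ov = 2.27 − 1.1 = 1.17 V.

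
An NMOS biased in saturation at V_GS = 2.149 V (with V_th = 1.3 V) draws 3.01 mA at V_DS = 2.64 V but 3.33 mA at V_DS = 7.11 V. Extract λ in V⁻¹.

λ = 0.0254 V⁻¹

With V_GS fixed, I_D ∝ (1 + λ V_DS) in saturation, so I_D2/I_D1 = (1 + λ V_DS2)/(1 + λ V_DS1).
3.33/3.01 = 1.106 = (1 + 7.11 λ)/(1 + 2.64 λ).
Solving: λ (I_D1 V_DS2 − I_D2 V_DS1) = I_D2 − I_D1, so λ = (3.33 − 3.01) / (3.01 × 7.11 − 3.33 × 2.64) = 0.32 / 12.6 = 0.0254 V⁻¹.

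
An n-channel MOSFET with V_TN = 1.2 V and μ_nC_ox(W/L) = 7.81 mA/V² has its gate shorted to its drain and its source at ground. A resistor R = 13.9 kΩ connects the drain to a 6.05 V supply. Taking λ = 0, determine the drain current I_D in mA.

With gate tied to drain, V_GS = V_DS ≥ V_GS − V_TN, so the device is in saturation.
KCL at the drain: ½ k_n (V_GS − V_TN)² = (V_DD − V_GS)/R.
Let x = V_GS − 1.2. Then 54.3 x² + x − 4.85 = 0, giving x = 0.29 V (positive root), so V_GS = 1.49 V.
I_D = (V_DD − V_GS)/R = (6.05 − 1.49) / 13.9 = 0.328 mA.

I_D = 0.328 mA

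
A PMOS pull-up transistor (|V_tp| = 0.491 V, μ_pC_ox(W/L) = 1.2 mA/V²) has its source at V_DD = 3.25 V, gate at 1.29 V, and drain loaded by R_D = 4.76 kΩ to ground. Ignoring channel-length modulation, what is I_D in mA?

V_SG = V_DD − V_G = 3.25 − 1.29 = 1.96 V, so V_ov = 1.96 − 0.491 = 1.47 V.
Assume saturation: I_D = ½ k_p V_ov² = 0.5 × 1.2 × 1.47² = 1.29 mA, giving V_SD = V_DD − I_D R_D = 3.25 − 1.29 × 4.76 = -2.91 V.
But -2.91 V < V_ov = 1.47 V, so the device is actually in triode.
In triode I_D = k_p[V_ov V_SD − ½ V_SD²] and I_D = (V_DD − V_SD)/R_D. Equating: 2.86 V_SD² − 9.391 V_SD + 3.25 = 0, giving V_SD = 0.393 V (the root below V_ov).
I_D = (3.25 − 0.393) / 4.76 = 0.6 mA.

I_D = 0.600 mA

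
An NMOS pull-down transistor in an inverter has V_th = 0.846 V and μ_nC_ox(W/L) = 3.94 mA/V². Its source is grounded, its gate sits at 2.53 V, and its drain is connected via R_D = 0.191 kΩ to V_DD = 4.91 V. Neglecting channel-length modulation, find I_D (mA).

V_GS = V_G = 2.53 V, so V_ov = 2.53 − 0.846 = 1.68 V.
Assume saturation: I_D = ½ k_n V_ov² = 0.5 × 3.94 × 1.68² = 5.59 mA, giving V_DS = V_DD − I_D R_D = 4.91 − 5.59 × 0.191 = 3.84 V.
V_DS = 3.84 V ≥ V_ov = 1.68 V, confirming saturation.

I_D = 5.59 mA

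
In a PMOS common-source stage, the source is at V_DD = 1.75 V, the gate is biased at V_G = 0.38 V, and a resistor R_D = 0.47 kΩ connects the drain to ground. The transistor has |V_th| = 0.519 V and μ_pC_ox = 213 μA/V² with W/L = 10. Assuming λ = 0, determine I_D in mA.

V_SG = V_DD − V_G = 1.75 − 0.38 = 1.37 V, so V_ov = 1.37 − 0.519 = 0.851 V.
k_p = μ_pC_ox · (W/L) = 2.13 mA/V².
Assume saturation: I_D = ½ k_p V_ov² = 0.5 × 2.13 × 0.851² = 0.771 mA, giving V_SD = V_DD − I_D R_D = 1.75 − 0.771 × 0.47 = 1.39 V.
V_SD = 1.39 V ≥ V_ov = 0.851 V, confirming saturation.

I_D = 0.771 mA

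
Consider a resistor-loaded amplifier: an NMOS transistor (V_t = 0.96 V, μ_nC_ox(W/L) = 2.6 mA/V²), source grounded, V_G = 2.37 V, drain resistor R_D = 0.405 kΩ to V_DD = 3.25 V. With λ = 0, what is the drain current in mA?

V_GS = V_G = 2.37 V, so V_ov = 2.37 − 0.96 = 1.41 V.
Assume saturation: I_D = ½ k_n V_ov² = 0.5 × 2.6 × 1.41² = 2.58 mA, giving V_DS = V_DD − I_D R_D = 3.25 − 2.58 × 0.405 = 2.2 V.
V_DS = 2.2 V ≥ V_ov = 1.41 V, confirming saturation.

I_D = 2.58 mA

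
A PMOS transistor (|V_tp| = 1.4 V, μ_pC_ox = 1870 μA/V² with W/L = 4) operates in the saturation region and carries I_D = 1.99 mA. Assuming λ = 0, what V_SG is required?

V_SG = 2.13 V

k_p = μ_pC_ox · (W/L) = 7.48 mA/V².
In saturation I_D = ½ k_p (V_SG − |V_tp|)², so V_SG − |V_tp| = √(2 I_D / k_p) = √(2 × 1.99 / 7.48) = 0.729 V.
V_SG = 1.4 + 0.729 = 2.13 V.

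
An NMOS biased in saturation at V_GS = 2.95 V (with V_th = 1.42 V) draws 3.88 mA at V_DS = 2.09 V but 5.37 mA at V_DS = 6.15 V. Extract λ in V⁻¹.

λ = 0.118 V⁻¹

With V_GS fixed, I_D ∝ (1 + λ V_DS) in saturation, so I_D2/I_D1 = (1 + λ V_DS2)/(1 + λ V_DS1).
5.37/3.88 = 1.384 = (1 + 6.15 λ)/(1 + 2.09 λ).
Solving: λ (I_D1 V_DS2 − I_D2 V_DS1) = I_D2 − I_D1, so λ = (5.37 − 3.88) / (3.88 × 6.15 − 5.37 × 2.09) = 1.49 / 12.6 = 0.118 V⁻¹.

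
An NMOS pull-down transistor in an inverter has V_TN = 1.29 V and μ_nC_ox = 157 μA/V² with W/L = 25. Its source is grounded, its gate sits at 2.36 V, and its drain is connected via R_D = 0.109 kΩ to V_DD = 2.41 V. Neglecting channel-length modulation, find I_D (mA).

I_D = 2.25 mA

V_GS = V_G = 2.36 V, so V_ov = 2.36 − 1.29 = 1.07 V.
k_n = μ_nC_ox · (W/L) = 3.925 mA/V².
Assume saturation: I_D = ½ k_n V_ov² = 0.5 × 3.925 × 1.07² = 2.25 mA, giving V_DS = V_DD − I_D R_D = 2.41 − 2.25 × 0.109 = 2.17 V.
V_DS = 2.17 V ≥ V_ov = 1.07 V, confirming saturation.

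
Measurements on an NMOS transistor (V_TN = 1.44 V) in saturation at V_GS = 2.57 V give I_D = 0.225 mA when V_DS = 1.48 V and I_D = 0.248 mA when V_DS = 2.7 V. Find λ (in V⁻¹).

With V_GS fixed, I_D ∝ (1 + λ V_DS) in saturation, so I_D2/I_D1 = (1 + λ V_DS2)/(1 + λ V_DS1).
0.248/0.225 = 1.102 = (1 + 2.7 λ)/(1 + 1.48 λ).
Solving: λ (I_D1 V_DS2 − I_D2 V_DS1) = I_D2 − I_D1, so λ = (0.248 − 0.225) / (0.225 × 2.7 − 0.248 × 1.48) = 0.023 / 0.24 = 0.0957 V⁻¹.

λ = 0.0957 V⁻¹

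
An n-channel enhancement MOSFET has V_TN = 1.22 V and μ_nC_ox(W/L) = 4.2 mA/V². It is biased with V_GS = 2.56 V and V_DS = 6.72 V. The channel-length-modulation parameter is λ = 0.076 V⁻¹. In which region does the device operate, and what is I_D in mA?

V_ov = V_GS − V_TN = 2.56 − 1.22 = 1.34 V.
Since V_DS = 6.72 V ≥ V_ov = 1.34 V, the device is in saturation.
I_D = ½ k_n V_ov² (1 + λ V_DS) = 0.5 × 4.2 × 1.34² × (1 + 0.076 × 6.72) = 5.7 mA.

Saturation; I_D = 5.70 mA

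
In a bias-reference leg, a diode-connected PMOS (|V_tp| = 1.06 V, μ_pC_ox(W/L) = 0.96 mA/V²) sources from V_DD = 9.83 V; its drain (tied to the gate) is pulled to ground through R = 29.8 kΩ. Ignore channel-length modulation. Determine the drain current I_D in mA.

I_D = 0.269 mA

With gate tied to drain, V_SG = V_SD ≥ V_SG − |V_tp|, so the device is in saturation.
KCL at the drain: ½ k_p (V_SG − |V_tp|)² = (V_DD − V_SG)/R.
Let x = V_SG − 1.06. Then 14.3 x² + x − 8.77 = 0, giving x = 0.749 V (positive root), so V_SG = 1.81 V.
I_D = (V_DD − V_SG)/R = (9.83 − 1.81) / 29.8 = 0.269 mA.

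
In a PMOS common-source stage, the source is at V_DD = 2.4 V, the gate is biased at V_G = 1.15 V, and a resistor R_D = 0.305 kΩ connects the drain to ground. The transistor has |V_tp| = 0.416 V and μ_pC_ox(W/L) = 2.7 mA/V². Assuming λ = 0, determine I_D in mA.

I_D = 0.939 mA

V_SG = V_DD − V_G = 2.4 − 1.15 = 1.25 V, so V_ov = 1.25 − 0.416 = 0.834 V.
Assume saturation: I_D = ½ k_p V_ov² = 0.5 × 2.7 × 0.834² = 0.939 mA, giving V_SD = V_DD − I_D R_D = 2.4 − 0.939 × 0.305 = 2.11 V.
V_SD = 2.11 V ≥ V_ov = 0.834 V, confirming saturation.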